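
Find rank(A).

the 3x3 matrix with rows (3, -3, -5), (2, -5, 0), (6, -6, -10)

Row reduction:
R2 <- R2 - (2/3)*R1:  [    0    -3  10/3 ]
R3 <- R3 - (2)*R1:  [ 0  0  0 ]
Row echelon form:
[ 3  -3    -5 ]
[ 0  -3  10/3 ]
[ 0   0     0 ]
Nonzero rows / pivot columns: 2

rank(A) = 2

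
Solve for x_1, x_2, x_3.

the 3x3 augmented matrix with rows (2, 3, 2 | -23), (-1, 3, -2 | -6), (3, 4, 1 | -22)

Forward elimination on [A|b]:
R2 <- R2 - (-1/2)*R1:  [     0    9/2     -1  -35/2 ]
R3 <- R3 - (3/2)*R1:  [    0  -1/2    -2  25/2 ]
R3 <- R3 - (-1/9)*R2:  [     0      0  -19/9   95/9 ]
Row echelon form:
[ 2    3      2  |    -23 ]
[ 0  9/2     -1  |  -35/2 ]
[ 0    0  -19/9  |   95/9 ]
Back-substitution:
x_3 = (95/9) / (-19/9) = -5
x_2 = (-35/2 - (-1)*(-5)) / (9/2) = -5
x_1 = (-23 - (3)*(-5) - (2)*(-5)) / 2 = 1

(1, -5, -5)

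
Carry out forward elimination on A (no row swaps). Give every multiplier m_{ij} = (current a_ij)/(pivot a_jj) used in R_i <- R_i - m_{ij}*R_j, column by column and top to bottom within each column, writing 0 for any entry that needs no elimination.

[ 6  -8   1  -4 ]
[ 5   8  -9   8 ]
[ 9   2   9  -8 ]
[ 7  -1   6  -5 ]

multipliers: 5/6, 3/2, 7/6, 21/22, 25/44, 917/1486

Forward elimination:
R2 <- R2 - (5/6)*R1:  [     0   44/3  -59/6   34/3 ]
R3 <- R3 - (3/2)*R1:  [    0    14  15/2    -2 ]
R4 <- R4 - (7/6)*R1:  [    0  25/3  29/6  -1/3 ]
R3 <- R3 - (21/22)*R2:  [       0        0   743/44  -141/11 ]
R4 <- R4 - (25/44)*R2:  [       0        0   917/88  -149/22 ]
R4 <- R4 - (917/1486)*R3:  [       0        0        0  845/743 ]
Multipliers (in order of application): m_{21} = 5/6, m_{31} = 3/2, m_{41} = 7/6, m_{32} = 21/22, m_{42} = 25/44, m_{43} = 917/1486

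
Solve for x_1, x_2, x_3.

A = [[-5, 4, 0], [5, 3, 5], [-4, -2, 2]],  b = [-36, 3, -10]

(4, -4, -1)

Forward elimination on [A|b]:
R2 <- R2 - (-1)*R1:  [   0    7    5  -33 ]
R3 <- R3 - (4/5)*R1:  [     0  -26/5      2   94/5 ]
R3 <- R3 - (-26/35)*R2:  [     0      0   40/7  -40/7 ]
Row echelon form:
[ -5  4     0  |    -36 ]
[  0  7     5  |    -33 ]
[  0  0  40/7  |  -40/7 ]
Back-substitution:
x_3 = (-40/7) / (40/7) = -1
x_2 = (-33 - (5)*(-1)) / 7 = -4
x_1 = (-36 - (4)*(-4)) / -5 = 4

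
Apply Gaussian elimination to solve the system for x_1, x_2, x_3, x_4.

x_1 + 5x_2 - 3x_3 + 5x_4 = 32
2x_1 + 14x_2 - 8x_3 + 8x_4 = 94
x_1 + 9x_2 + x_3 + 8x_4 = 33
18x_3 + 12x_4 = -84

Forward elimination on [A|b]:
R2 <- R2 - (2)*R1:  [  0   4  -2  -2  30 ]
R3 <- R3 - (1)*R1:  [ 0  4  4  3  1 ]
R3 <- R3 - (1)*R2:  [   0    0    6    5  -29 ]
R4 <- R4 - (3)*R3:  [  0   0   0  -3   3 ]
Row echelon form:
[ 1  5  -3   5  |   32 ]
[ 0  4  -2  -2  |   30 ]
[ 0  0   6   5  |  -29 ]
[ 0  0   0  -3  |    3 ]
Back-substitution:
x_4 = (3) / -3 = -1
x_3 = (-29 - (5)*(-1)) / 6 = -4
x_2 = (30 - (-2)*(-4) - (-2)*(-1)) / 4 = 5
x_1 = (32 - (5)*(5) - (-3)*(-4) - (5)*(-1)) / 1 = 0

(0, 5, -4, -1)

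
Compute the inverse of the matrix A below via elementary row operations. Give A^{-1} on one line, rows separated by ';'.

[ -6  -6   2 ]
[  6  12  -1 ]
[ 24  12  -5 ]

inverse = [4/15 1/30 1/10; -1/30 1/10 -1/30; 6/5 2/5 1/5]

Gauss-Jordan on [A | I]:
R1 <- (1/-6)*R1:  [    1     1  -1/3  |  -1/6     0     0 ]
R2 <- R2 - (6)*R1:  [ 0  6  1  |  1  1  0 ]
R3 <- R3 - (24)*R1:  [   0  -12    3  |    4    0    1 ]
R2 <- (1/6)*R2:  [   0    1  1/6  |  1/6  1/6    0 ]
R1 <- R1 - (1)*R2:  [    1     0  -1/2  |  -1/3  -1/6     0 ]
R3 <- R3 - (-12)*R2:  [ 0  0  5  |  6  2  1 ]
R3 <- (1/5)*R3:  [   0    0    1  |  6/5  2/5  1/5 ]
R1 <- R1 - (-1/2)*R3:  [    1     0     0  |  4/15  1/30  1/10 ]
R2 <- R2 - (1/6)*R3:  [     0      1      0  |  -1/30   1/10  -1/30 ]
Right block of [I | A^{-1}] is the inverse:
[  4/15  1/30   1/10 ]
[ -1/30  1/10  -1/30 ]
[   6/5   2/5    1/5 ]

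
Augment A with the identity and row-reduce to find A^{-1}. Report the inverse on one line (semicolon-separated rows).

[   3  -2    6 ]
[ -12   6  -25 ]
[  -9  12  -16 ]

inverse = [34 20/3 7/3; 11/2 1 1/2; -15 -3 -1]

Gauss-Jordan on [A | I]:
R1 <- (1/3)*R1:  [    1  -2/3     2  |   1/3     0     0 ]
R2 <- R2 - (-12)*R1:  [  0  -2  -1  |   4   1   0 ]
R3 <- R3 - (-9)*R1:  [ 0  6  2  |  3  0  1 ]
R2 <- (1/-2)*R2:  [    0     1   1/2  |    -2  -1/2     0 ]
R1 <- R1 - (-2/3)*R2:  [    1     0   7/3  |    -1  -1/3     0 ]
R3 <- R3 - (6)*R2:  [  0   0  -1  |  15   3   1 ]
R3 <- (1/-1)*R3:  [   0    0    1  |  -15   -3   -1 ]
R1 <- R1 - (7/3)*R3:  [    1     0     0  |    34  20/3   7/3 ]
R2 <- R2 - (1/2)*R3:  [    0     1     0  |  11/2     1   1/2 ]
Right block of [I | A^{-1}] is the inverse:
[   34  20/3  7/3 ]
[ 11/2     1  1/2 ]
[  -15    -3   -1 ]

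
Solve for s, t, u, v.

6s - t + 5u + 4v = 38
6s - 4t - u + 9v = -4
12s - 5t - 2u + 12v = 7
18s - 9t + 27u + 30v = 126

(4, -1, 5, -3)

Forward elimination on [A|b]:
R2 <- R2 - (1)*R1:  [   0   -3   -6    5  -42 ]
R3 <- R3 - (2)*R1:  [   0   -3  -12    4  -69 ]
R4 <- R4 - (3)*R1:  [  0  -6  12  18  12 ]
R3 <- R3 - (1)*R2:  [   0    0   -6   -1  -27 ]
R4 <- R4 - (2)*R2:  [  0   0  24   8  96 ]
R4 <- R4 - (-4)*R3:  [   0    0    0    4  -12 ]
Row echelon form:
[ 6  -1   5   4  |   38 ]
[ 0  -3  -6   5  |  -42 ]
[ 0   0  -6  -1  |  -27 ]
[ 0   0   0   4  |  -12 ]
Back-substitution:
v = (-12) / 4 = -3
u = (-27 - (-1)*(-3)) / -6 = 5
t = (-42 - (-6)*(5) - (5)*(-3)) / -3 = -1
s = (38 - (-1)*(-1) - (5)*(5) - (4)*(-3)) / 6 = 4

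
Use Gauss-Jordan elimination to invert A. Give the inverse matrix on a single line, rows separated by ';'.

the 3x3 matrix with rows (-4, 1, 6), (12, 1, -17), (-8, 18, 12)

inverse = [159/32 3/2 -23/64; -1/8 0 1/16; 7/2 1 -1/4]

Gauss-Jordan on [A | I]:
R1 <- (1/-4)*R1:  [    1  -1/4  -3/2  |  -1/4     0     0 ]
R2 <- R2 - (12)*R1:  [ 0  4  1  |  3  1  0 ]
R3 <- R3 - (-8)*R1:  [  0  16   0  |  -2   0   1 ]
R2 <- (1/4)*R2:  [   0    1  1/4  |  3/4  1/4    0 ]
R1 <- R1 - (-1/4)*R2:  [      1       0  -23/16  |   -1/16    1/16       0 ]
R3 <- R3 - (16)*R2:  [   0    0   -4  |  -14   -4    1 ]
R3 <- (1/-4)*R3:  [    0     0     1  |   7/2     1  -1/4 ]
R1 <- R1 - (-23/16)*R3:  [      1       0       0  |  159/32     3/2  -23/64 ]
R2 <- R2 - (1/4)*R3:  [    0     1     0  |  -1/8     0  1/16 ]
Right block of [I | A^{-1}] is the inverse:
[ 159/32  3/2  -23/64 ]
[   -1/8    0    1/16 ]
[    7/2    1    -1/4 ]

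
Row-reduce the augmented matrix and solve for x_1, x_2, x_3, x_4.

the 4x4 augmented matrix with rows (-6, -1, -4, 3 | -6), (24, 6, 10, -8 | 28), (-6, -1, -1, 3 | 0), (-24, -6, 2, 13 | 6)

(0, 4, 2, 2)

Forward elimination on [A|b]:
R2 <- R2 - (-4)*R1:  [  0   2  -6   4   4 ]
R3 <- R3 - (1)*R1:  [ 0  0  3  0  6 ]
R4 <- R4 - (4)*R1:  [  0  -2  18   1  30 ]
R4 <- R4 - (-1)*R2:  [  0   0  12   5  34 ]
R4 <- R4 - (4)*R3:  [  0   0   0   5  10 ]
Row echelon form:
[ -6  -1  -4  3  |  -6 ]
[  0   2  -6  4  |   4 ]
[  0   0   3  0  |   6 ]
[  0   0   0  5  |  10 ]
Back-substitution:
x_4 = (10) / 5 = 2
x_3 = (6) / 3 = 2
x_2 = (4 - (-6)*(2) - (4)*(2)) / 2 = 4
x_1 = (-6 - (-1)*(4) - (-4)*(2) - (3)*(2)) / -6 = 0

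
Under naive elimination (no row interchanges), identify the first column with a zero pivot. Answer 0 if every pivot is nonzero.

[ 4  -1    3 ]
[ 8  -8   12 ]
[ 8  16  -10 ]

Naive forward elimination:
R2 <- R2 - (2)*R1:  [  0  -6   6 ]
R3 <- R3 - (2)*R1:  [   0   18  -16 ]
R3 <- R3 - (-3)*R2:  [ 0  0  2 ]
All pivots nonzero; naive elimination completes without hitting a zero pivot.

first zero-pivot column = 0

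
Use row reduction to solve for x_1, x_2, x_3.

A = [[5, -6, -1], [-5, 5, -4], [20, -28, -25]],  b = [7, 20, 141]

Forward elimination on [A|b]:
R2 <- R2 - (-1)*R1:  [  0  -1  -5  27 ]
R3 <- R3 - (4)*R1:  [   0   -4  -21  113 ]
R3 <- R3 - (4)*R2:  [  0   0  -1   5 ]
Row echelon form:
[ 5  -6  -1  |   7 ]
[ 0  -1  -5  |  27 ]
[ 0   0  -1  |   5 ]
Back-substitution:
x_3 = (5) / -1 = -5
x_2 = (27 - (-5)*(-5)) / -1 = -2
x_1 = (7 - (-6)*(-2) - (-1)*(-5)) / 5 = -2

(-2, -2, -5)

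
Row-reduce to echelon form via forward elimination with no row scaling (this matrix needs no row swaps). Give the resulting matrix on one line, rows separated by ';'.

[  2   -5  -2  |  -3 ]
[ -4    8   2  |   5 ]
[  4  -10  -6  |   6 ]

REF = [2 -5 -2 -3; 0 -2 -2 -1; 0 0 -2 12]

Forward elimination:
R2 <- R2 - (-2)*R1:  [  0  -2  -2  -1 ]
R3 <- R3 - (2)*R1:  [  0   0  -2  12 ]
Row echelon form:
[ 2  -5  -2  |  -3 ]
[ 0  -2  -2  |  -1 ]
[ 0   0  -2  |  12 ]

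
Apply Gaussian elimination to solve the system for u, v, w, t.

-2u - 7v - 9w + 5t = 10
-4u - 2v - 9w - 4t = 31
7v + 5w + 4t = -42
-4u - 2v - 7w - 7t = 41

Forward elimination on [A|b]:
R2 <- R2 - (2)*R1:  [   0   12    9  -14   11 ]
R4 <- R4 - (2)*R1:  [   0   12   11  -17   21 ]
R3 <- R3 - (7/12)*R2:  [       0        0     -1/4     73/6  -581/12 ]
R4 <- R4 - (1)*R2:  [  0   0   2  -3  10 ]
R4 <- R4 - (-8)*R3:  [       0        0        0    283/3  -1132/3 ]
Row echelon form:
[ -2  -7    -9      5  |       10 ]
[  0  12     9    -14  |       11 ]
[  0   0  -1/4   73/6  |  -581/12 ]
[  0   0     0  283/3  |  -1132/3 ]
Back-substitution:
t = (-1132/3) / (283/3) = -4
w = (-581/12 - (73/6)*(-4)) / (-1/4) = -1
v = (11 - (9)*(-1) - (-14)*(-4)) / 12 = -3
u = (10 - (-7)*(-3) - (-9)*(-1) - (5)*(-4)) / -2 = 0

(0, -3, -1, -4)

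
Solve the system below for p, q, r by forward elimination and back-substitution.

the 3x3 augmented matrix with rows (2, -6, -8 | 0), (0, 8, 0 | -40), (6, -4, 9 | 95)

Forward elimination on [A|b]:
R3 <- R3 - (3)*R1:  [  0  14  33  95 ]
R3 <- R3 - (7/4)*R2:  [   0    0   33  165 ]
Row echelon form:
[ 2  -6  -8  |    0 ]
[ 0   8   0  |  -40 ]
[ 0   0  33  |  165 ]
Back-substitution:
r = (165) / 33 = 5
q = (-40) / 8 = -5
p = (0 - (-6)*(-5) - (-8)*(5)) / 2 = 5

(5, -5, 5)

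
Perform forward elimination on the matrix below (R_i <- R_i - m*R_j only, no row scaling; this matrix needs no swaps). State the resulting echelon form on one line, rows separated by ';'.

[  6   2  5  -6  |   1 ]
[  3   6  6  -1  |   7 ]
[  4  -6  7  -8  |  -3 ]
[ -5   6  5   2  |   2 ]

REF = [6 2 5 -6 1; 0 5 7/2 2 13/2; 0 0 44/5 -16/15 88/15; 0 0 0 -185/33 -29/3]

Forward elimination:
R2 <- R2 - (1/2)*R1:  [    0     5   7/2     2  13/2 ]
R3 <- R3 - (2/3)*R1:  [     0  -22/3   11/3     -4  -11/3 ]
R4 <- R4 - (-5/6)*R1:  [    0  23/3  55/6    -3  17/6 ]
R3 <- R3 - (-22/15)*R2:  [      0       0    44/5  -16/15   88/15 ]
R4 <- R4 - (23/15)*R2:  [       0        0     19/5   -91/15  -107/15 ]
R4 <- R4 - (19/44)*R3:  [       0        0        0  -185/33    -29/3 ]
Row echelon form:
[ 6  2     5       -6  |      1 ]
[ 0  5   7/2        2  |   13/2 ]
[ 0  0  44/5   -16/15  |  88/15 ]
[ 0  0     0  -185/33  |  -29/3 ]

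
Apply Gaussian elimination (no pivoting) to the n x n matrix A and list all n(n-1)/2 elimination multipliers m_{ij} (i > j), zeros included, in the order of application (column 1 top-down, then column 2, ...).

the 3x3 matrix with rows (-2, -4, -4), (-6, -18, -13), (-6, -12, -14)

Forward elimination:
R2 <- R2 - (3)*R1:  [  0  -6  -1 ]
R3 <- R3 - (3)*R1:  [  0   0  -2 ]
R3: entry in column 2 is already 0 -> m_{32} = 0 (no row operation needed)
Multipliers (in order of application): m_{21} = 3, m_{31} = 3, m_{32} = 0

multipliers: 3, 3, 0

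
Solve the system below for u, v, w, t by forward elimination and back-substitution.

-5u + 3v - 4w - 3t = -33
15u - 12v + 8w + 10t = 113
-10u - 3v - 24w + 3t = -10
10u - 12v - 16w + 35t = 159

(1, -5, 1, 3)

Forward elimination on [A|b]:
R2 <- R2 - (-3)*R1:  [  0  -3  -4   1  14 ]
R3 <- R3 - (2)*R1:  [   0   -9  -16    9   56 ]
R4 <- R4 - (-2)*R1:  [   0   -6  -24   29   93 ]
R3 <- R3 - (3)*R2:  [  0   0  -4   6  14 ]
R4 <- R4 - (2)*R2:  [   0    0  -16   27   65 ]
R4 <- R4 - (4)*R3:  [ 0  0  0  3  9 ]
Row echelon form:
[ -5   3  -4  -3  |  -33 ]
[  0  -3  -4   1  |   14 ]
[  0   0  -4   6  |   14 ]
[  0   0   0   3  |    9 ]
Back-substitution:
t = (9) / 3 = 3
w = (14 - (6)*(3)) / -4 = 1
v = (14 - (-4)*(1) - (1)*(3)) / -3 = -5
u = (-33 - (3)*(-5) - (-4)*(1) - (-3)*(3)) / -5 = 1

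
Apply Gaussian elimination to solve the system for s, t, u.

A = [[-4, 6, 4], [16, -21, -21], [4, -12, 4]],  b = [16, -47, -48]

(1, 4, -1)

Forward elimination on [A|b]:
R2 <- R2 - (-4)*R1:  [  0   3  -5  17 ]
R3 <- R3 - (-1)*R1:  [   0   -6    8  -32 ]
R3 <- R3 - (-2)*R2:  [  0   0  -2   2 ]
Row echelon form:
[ -4  6   4  |  16 ]
[  0  3  -5  |  17 ]
[  0  0  -2  |   2 ]
Back-substitution:
u = (2) / -2 = -1
t = (17 - (-5)*(-1)) / 3 = 4
s = (16 - (6)*(4) - (4)*(-1)) / -4 = 1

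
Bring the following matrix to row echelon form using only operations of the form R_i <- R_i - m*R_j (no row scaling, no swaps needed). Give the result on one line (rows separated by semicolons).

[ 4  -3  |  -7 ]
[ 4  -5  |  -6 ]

Forward elimination:
R2 <- R2 - (1)*R1:  [  0  -2   1 ]
Row echelon form:
[ 4  -3  |  -7 ]
[ 0  -2  |   1 ]

REF = [4 -3 -7; 0 -2 1]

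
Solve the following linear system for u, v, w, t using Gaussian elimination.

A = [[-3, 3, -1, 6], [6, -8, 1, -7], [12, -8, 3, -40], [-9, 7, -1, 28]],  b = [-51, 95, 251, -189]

Forward elimination on [A|b]:
R2 <- R2 - (-2)*R1:  [  0  -2  -1   5  -7 ]
R3 <- R3 - (-4)*R1:  [   0    4   -1  -16   47 ]
R4 <- R4 - (3)*R1:  [   0   -2    2   10  -36 ]
R3 <- R3 - (-2)*R2:  [  0   0  -3  -6  33 ]
R4 <- R4 - (1)*R2:  [   0    0    3    5  -29 ]
R4 <- R4 - (-1)*R3:  [  0   0   0  -1   4 ]
Row echelon form:
[ -3   3  -1   6  |  -51 ]
[  0  -2  -1   5  |   -7 ]
[  0   0  -3  -6  |   33 ]
[  0   0   0  -1  |    4 ]
Back-substitution:
t = (4) / -1 = -4
w = (33 - (-6)*(-4)) / -3 = -3
v = (-7 - (-1)*(-3) - (5)*(-4)) / -2 = -5
u = (-51 - (3)*(-5) - (-1)*(-3) - (6)*(-4)) / -3 = 5

(5, -5, -3, -4)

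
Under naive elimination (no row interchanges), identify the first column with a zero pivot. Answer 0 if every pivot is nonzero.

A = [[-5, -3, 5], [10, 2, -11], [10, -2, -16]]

first zero-pivot column = 0

Naive forward elimination:
R2 <- R2 - (-2)*R1:  [  0  -4  -1 ]
R3 <- R3 - (-2)*R1:  [  0  -8  -6 ]
R3 <- R3 - (2)*R2:  [  0   0  -4 ]
All pivots nonzero; naive elimination completes without hitting a zero pivot.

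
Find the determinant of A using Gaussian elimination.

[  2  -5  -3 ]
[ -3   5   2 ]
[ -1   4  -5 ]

Forward elimination:
R2 <- R2 - (-3/2)*R1:  [    0  -5/2  -5/2 ]
R3 <- R3 - (-1/2)*R1:  [     0    3/2  -13/2 ]
R3 <- R3 - (-3/5)*R2:  [  0   0  -8 ]
Upper-triangular form:
[ 2    -5    -3 ]
[ 0  -5/2  -5/2 ]
[ 0     0    -8 ]
det(A) = (-1)^0 * (2) * (-5/2) * (-8) = 40  (0 row swaps -> sign +1)

det(A) = 40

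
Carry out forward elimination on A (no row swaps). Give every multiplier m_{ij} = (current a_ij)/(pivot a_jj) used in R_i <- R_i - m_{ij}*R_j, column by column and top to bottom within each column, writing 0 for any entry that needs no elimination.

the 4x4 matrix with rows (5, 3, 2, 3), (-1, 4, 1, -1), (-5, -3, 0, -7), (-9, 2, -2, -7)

multipliers: -1/5, -1, -9/5, 0, 37/23, -15/46

Forward elimination:
R2 <- R2 - (-1/5)*R1:  [    0  23/5   7/5  -2/5 ]
R3 <- R3 - (-1)*R1:  [  0   0   2  -4 ]
R4 <- R4 - (-9/5)*R1:  [    0  37/5   8/5  -8/5 ]
R3: entry in column 2 is already 0 -> m_{32} = 0 (no row operation needed)
R4 <- R4 - (37/23)*R2:  [      0       0  -15/23  -22/23 ]
R4 <- R4 - (-15/46)*R3:  [      0       0       0  -52/23 ]
Multipliers (in order of application): m_{21} = -1/5, m_{31} = -1, m_{41} = -9/5, m_{32} = 0, m_{42} = 37/23, m_{43} = -15/46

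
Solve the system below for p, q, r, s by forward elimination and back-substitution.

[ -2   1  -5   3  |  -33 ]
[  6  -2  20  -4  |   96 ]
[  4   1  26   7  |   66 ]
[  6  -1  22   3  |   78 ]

Forward elimination on [A|b]:
R2 <- R2 - (-3)*R1:  [  0   1   5   5  -3 ]
R3 <- R3 - (-2)*R1:  [  0   3  16  13   0 ]
R4 <- R4 - (-3)*R1:  [   0    2    7   12  -21 ]
R3 <- R3 - (3)*R2:  [  0   0   1  -2   9 ]
R4 <- R4 - (2)*R2:  [   0    0   -3    2  -15 ]
R4 <- R4 - (-3)*R3:  [  0   0   0  -4  12 ]
Row echelon form:
[ -2  1  -5   3  |  -33 ]
[  0  1   5   5  |   -3 ]
[  0  0   1  -2  |    9 ]
[  0  0   0  -4  |   12 ]
Back-substitution:
s = (12) / -4 = -3
r = (9 - (-2)*(-3)) / 1 = 3
q = (-3 - (5)*(3) - (5)*(-3)) / 1 = -3
p = (-33 - (1)*(-3) - (-5)*(3) - (3)*(-3)) / -2 = 3

(3, -3, 3, -3)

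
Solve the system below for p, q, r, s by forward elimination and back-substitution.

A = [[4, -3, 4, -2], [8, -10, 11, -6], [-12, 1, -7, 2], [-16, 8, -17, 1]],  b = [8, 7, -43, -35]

Forward elimination on [A|b]:
R2 <- R2 - (2)*R1:  [  0  -4   3  -2  -9 ]
R3 <- R3 - (-3)*R1:  [   0   -8    5   -4  -19 ]
R4 <- R4 - (-4)*R1:  [  0  -4  -1  -7  -3 ]
R3 <- R3 - (2)*R2:  [  0   0  -1   0  -1 ]
R4 <- R4 - (1)*R2:  [  0   0  -4  -5   6 ]
R4 <- R4 - (4)*R3:  [  0   0   0  -5  10 ]
Row echelon form:
[ 4  -3   4  -2  |   8 ]
[ 0  -4   3  -2  |  -9 ]
[ 0   0  -1   0  |  -1 ]
[ 0   0   0  -5  |  10 ]
Back-substitution:
s = (10) / -5 = -2
r = (-1) / -1 = 1
q = (-9 - (3)*(1) - (-2)*(-2)) / -4 = 4
p = (8 - (-3)*(4) - (4)*(1) - (-2)*(-2)) / 4 = 3

(3, 4, 1, -2)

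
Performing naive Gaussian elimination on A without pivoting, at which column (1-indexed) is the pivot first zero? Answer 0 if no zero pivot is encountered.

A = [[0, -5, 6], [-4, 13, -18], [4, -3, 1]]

first zero-pivot column = 1

Naive forward elimination:
Pivot entry (1,1) is zero but row 2 has -4 in column 1 -> naive elimination stops; a row interchange (e.g. R1 <-> R2) would be required here.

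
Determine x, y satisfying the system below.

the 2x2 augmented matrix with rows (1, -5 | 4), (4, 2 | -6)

(-1, -1)

Forward elimination on [A|b]:
R2 <- R2 - (4)*R1:  [   0   22  -22 ]
Row echelon form:
[ 1  -5  |    4 ]
[ 0  22  |  -22 ]
Back-substitution:
y = (-22) / 22 = -1
x = (4 - (-5)*(-1)) / 1 = -1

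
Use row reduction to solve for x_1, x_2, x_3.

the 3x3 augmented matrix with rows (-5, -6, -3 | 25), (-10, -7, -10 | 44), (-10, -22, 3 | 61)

Forward elimination on [A|b]:
R2 <- R2 - (2)*R1:  [  0   5  -4  -6 ]
R3 <- R3 - (2)*R1:  [   0  -10    9   11 ]
R3 <- R3 - (-2)*R2:  [  0   0   1  -1 ]
Row echelon form:
[ -5  -6  -3  |  25 ]
[  0   5  -4  |  -6 ]
[  0   0   1  |  -1 ]
Back-substitution:
x_3 = (-1) / 1 = -1
x_2 = (-6 - (-4)*(-1)) / 5 = -2
x_1 = (25 - (-6)*(-2) - (-3)*(-1)) / -5 = -2

(-2, -2, -1)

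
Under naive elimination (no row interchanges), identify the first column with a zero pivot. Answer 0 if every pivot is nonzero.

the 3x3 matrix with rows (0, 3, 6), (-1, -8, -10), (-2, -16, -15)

first zero-pivot column = 1

Naive forward elimination:
Pivot entry (1,1) is zero but row 2 has -1 in column 1 -> naive elimination stops; a row interchange (e.g. R1 <-> R2) would be required here.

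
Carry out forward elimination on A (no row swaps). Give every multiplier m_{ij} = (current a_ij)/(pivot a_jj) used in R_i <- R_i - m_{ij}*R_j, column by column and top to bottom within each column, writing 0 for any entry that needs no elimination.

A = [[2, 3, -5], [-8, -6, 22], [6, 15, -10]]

Forward elimination:
R2 <- R2 - (-4)*R1:  [ 0  6  2 ]
R3 <- R3 - (3)*R1:  [ 0  6  5 ]
R3 <- R3 - (1)*R2:  [ 0  0  3 ]
Multipliers (in order of application): m_{21} = -4, m_{31} = 3, m_{32} = 1

multipliers: -4, 3, 1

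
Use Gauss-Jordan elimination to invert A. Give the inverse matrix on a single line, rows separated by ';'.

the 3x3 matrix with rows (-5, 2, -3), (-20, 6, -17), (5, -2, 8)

inverse = [7/25 -1/5 -8/25; 3/2 -1/2 -1/2; 1/5 0 1/5]

Gauss-Jordan on [A | I]:
R1 <- (1/-5)*R1:  [    1  -2/5   3/5  |  -1/5     0     0 ]
R2 <- R2 - (-20)*R1:  [  0  -2  -5  |  -4   1   0 ]
R3 <- R3 - (5)*R1:  [ 0  0  5  |  1  0  1 ]
R2 <- (1/-2)*R2:  [    0     1   5/2  |     2  -1/2     0 ]
R1 <- R1 - (-2/5)*R2:  [    1     0   8/5  |   3/5  -1/5     0 ]
R3 <- (1/5)*R3:  [   0    0    1  |  1/5    0  1/5 ]
R1 <- R1 - (8/5)*R3:  [     1      0      0  |   7/25   -1/5  -8/25 ]
R2 <- R2 - (5/2)*R3:  [    0     1     0  |   3/2  -1/2  -1/2 ]
Right block of [I | A^{-1}] is the inverse:
[ 7/25  -1/5  -8/25 ]
[  3/2  -1/2   -1/2 ]
[  1/5     0    1/5 ]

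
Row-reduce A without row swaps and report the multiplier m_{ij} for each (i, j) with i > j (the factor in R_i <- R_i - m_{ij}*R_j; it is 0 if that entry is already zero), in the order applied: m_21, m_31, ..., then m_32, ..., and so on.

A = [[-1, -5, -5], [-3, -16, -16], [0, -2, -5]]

Forward elimination:
R2 <- R2 - (3)*R1:  [  0  -1  -1 ]
R3: entry in column 1 is already 0 -> m_{31} = 0 (no row operation needed)
R3 <- R3 - (2)*R2:  [  0   0  -3 ]
Multipliers (in order of application): m_{21} = 3, m_{31} = 0, m_{32} = 2

multipliers: 3, 0, 2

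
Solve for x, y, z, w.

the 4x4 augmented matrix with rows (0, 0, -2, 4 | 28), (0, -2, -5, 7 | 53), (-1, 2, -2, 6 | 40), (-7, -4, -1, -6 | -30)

Forward elimination on [A|b]:
R1 <-> R3   (pivot in column 1 was zero)
[ -1   2  -2   6   40 ]
[  0  -2  -5   7   53 ]
[  0   0  -2   4   28 ]
[ -7  -4  -1  -6  -30 ]
R4 <- R4 - (7)*R1:  [    0   -18    13   -48  -310 ]
R4 <- R4 - (9)*R2:  [    0     0    58  -111  -787 ]
R4 <- R4 - (-29)*R3:  [  0   0   0   5  25 ]
Row echelon form:
[ -1   2  -2  6  |  40 ]
[  0  -2  -5  7  |  53 ]
[  0   0  -2  4  |  28 ]
[  0   0   0  5  |  25 ]
Back-substitution:
w = (25) / 5 = 5
z = (28 - (4)*(5)) / -2 = -4
y = (53 - (-5)*(-4) - (7)*(5)) / -2 = 1
x = (40 - (2)*(1) - (-2)*(-4) - (6)*(5)) / -1 = 0

(0, 1, -4, 5)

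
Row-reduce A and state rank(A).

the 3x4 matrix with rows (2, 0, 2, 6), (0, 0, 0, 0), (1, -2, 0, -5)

Row reduction:
R3 <- R3 - (1/2)*R1:  [  0  -2  -1  -8 ]
R2 <-> R3   (pivot in column 2 was zero)
[ 2   0   2   6 ]
[ 0  -2  -1  -8 ]
[ 0   0   0   0 ]
Row echelon form:
[ 2   0   2   6 ]
[ 0  -2  -1  -8 ]
[ 0   0   0   0 ]
Nonzero rows / pivot columns: 2

rank(A) = 2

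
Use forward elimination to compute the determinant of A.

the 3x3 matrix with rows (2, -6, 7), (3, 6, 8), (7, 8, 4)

Forward elimination:
R2 <- R2 - (3/2)*R1:  [    0    15  -5/2 ]
R3 <- R3 - (7/2)*R1:  [     0     29  -41/2 ]
R3 <- R3 - (29/15)*R2:  [     0      0  -47/3 ]
Upper-triangular form:
[ 2  -6      7 ]
[ 0  15   -5/2 ]
[ 0   0  -47/3 ]
det(A) = (-1)^0 * (2) * (15) * (-47/3) = -470  (0 row swaps -> sign +1)

det(A) = -470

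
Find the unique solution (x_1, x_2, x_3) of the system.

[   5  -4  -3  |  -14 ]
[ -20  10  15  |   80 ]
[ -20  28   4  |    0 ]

Forward elimination on [A|b]:
R2 <- R2 - (-4)*R1:  [  0  -6   3  24 ]
R3 <- R3 - (-4)*R1:  [   0   12   -8  -56 ]
R3 <- R3 - (-2)*R2:  [  0   0  -2  -8 ]
Row echelon form:
[ 5  -4  -3  |  -14 ]
[ 0  -6   3  |   24 ]
[ 0   0  -2  |   -8 ]
Back-substitution:
x_3 = (-8) / -2 = 4
x_2 = (24 - (3)*(4)) / -6 = -2
x_1 = (-14 - (-4)*(-2) - (-3)*(4)) / 5 = -2

(-2, -2, 4)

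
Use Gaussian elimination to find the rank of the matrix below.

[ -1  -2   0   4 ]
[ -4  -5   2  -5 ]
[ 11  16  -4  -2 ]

rank(A) = 2

Row reduction:
R2 <- R2 - (4)*R1:  [   0    3    2  -21 ]
R3 <- R3 - (-11)*R1:  [  0  -6  -4  42 ]
R3 <- R3 - (-2)*R2:  [ 0  0  0  0 ]
Row echelon form:
[ -1  -2  0    4 ]
[  0   3  2  -21 ]
[  0   0  0    0 ]
Nonzero rows / pivot columns: 2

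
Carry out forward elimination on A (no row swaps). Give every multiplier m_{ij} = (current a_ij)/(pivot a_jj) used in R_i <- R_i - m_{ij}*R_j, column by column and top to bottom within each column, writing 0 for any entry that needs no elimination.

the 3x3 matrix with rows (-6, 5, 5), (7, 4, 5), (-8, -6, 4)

multipliers: -7/6, 4/3, -76/59

Forward elimination:
R2 <- R2 - (-7/6)*R1:  [    0  59/6  65/6 ]
R3 <- R3 - (4/3)*R1:  [     0  -38/3   -8/3 ]
R3 <- R3 - (-76/59)*R2:  [      0       0  666/59 ]
Multipliers (in order of application): m_{21} = -7/6, m_{31} = 4/3, m_{32} = -76/59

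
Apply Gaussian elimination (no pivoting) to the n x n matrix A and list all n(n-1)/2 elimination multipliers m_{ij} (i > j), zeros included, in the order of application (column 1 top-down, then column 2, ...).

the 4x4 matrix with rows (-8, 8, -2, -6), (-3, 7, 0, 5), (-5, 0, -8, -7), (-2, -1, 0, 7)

multipliers: 3/8, 5/8, 1/4, -5/4, -3/4, -17/93

Forward elimination:
R2 <- R2 - (3/8)*R1:  [    0     4   3/4  29/4 ]
R3 <- R3 - (5/8)*R1:  [     0     -5  -27/4  -13/4 ]
R4 <- R4 - (1/4)*R1:  [    0    -3   1/2  17/2 ]
R3 <- R3 - (-5/4)*R2:  [      0       0  -93/16   93/16 ]
R4 <- R4 - (-3/4)*R2:  [      0       0   17/16  223/16 ]
R4 <- R4 - (-17/93)*R3:  [  0   0   0  15 ]
Multipliers (in order of application): m_{21} = 3/8, m_{31} = 5/8, m_{41} = 1/4, m_{32} = -5/4, m_{42} = -3/4, m_{43} = -17/93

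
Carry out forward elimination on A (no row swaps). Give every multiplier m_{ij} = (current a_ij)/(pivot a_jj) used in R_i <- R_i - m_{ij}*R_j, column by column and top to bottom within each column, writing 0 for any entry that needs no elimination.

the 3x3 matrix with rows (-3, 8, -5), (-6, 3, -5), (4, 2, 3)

multipliers: 2, -4/3, -38/39

Forward elimination:
R2 <- R2 - (2)*R1:  [   0  -13    5 ]
R3 <- R3 - (-4/3)*R1:  [     0   38/3  -11/3 ]
R3 <- R3 - (-38/39)*R2:  [     0      0  47/39 ]
Multipliers (in order of application): m_{21} = 2, m_{31} = -4/3, m_{32} = -38/39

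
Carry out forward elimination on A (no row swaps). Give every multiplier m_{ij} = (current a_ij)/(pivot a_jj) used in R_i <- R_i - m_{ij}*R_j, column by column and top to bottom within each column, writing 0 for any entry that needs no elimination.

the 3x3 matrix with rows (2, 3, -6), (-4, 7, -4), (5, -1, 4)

Forward elimination:
R2 <- R2 - (-2)*R1:  [   0   13  -16 ]
R3 <- R3 - (5/2)*R1:  [     0  -17/2     19 ]
R3 <- R3 - (-17/26)*R2:  [      0       0  111/13 ]
Multipliers (in order of application): m_{21} = -2, m_{31} = 5/2, m_{32} = -17/26

multipliers: -2, 5/2, -17/26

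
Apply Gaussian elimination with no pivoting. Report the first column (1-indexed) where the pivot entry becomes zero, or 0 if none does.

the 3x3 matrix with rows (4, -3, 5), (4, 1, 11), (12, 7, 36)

Naive forward elimination:
R2 <- R2 - (1)*R1:  [ 0  4  6 ]
R3 <- R3 - (3)*R1:  [  0  16  21 ]
R3 <- R3 - (4)*R2:  [  0   0  -3 ]
All pivots nonzero; naive elimination completes without hitting a zero pivot.

first zero-pivot column = 0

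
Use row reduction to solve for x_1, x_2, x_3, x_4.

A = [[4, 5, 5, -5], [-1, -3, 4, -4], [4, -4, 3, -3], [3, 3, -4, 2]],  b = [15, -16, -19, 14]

(0, 4, 0, 1)

Forward elimination on [A|b]:
R2 <- R2 - (-1/4)*R1:  [     0   -7/4   21/4  -21/4  -49/4 ]
R3 <- R3 - (1)*R1:  [   0   -9   -2    2  -34 ]
R4 <- R4 - (3/4)*R1:  [     0   -3/4  -31/4   23/4   11/4 ]
R3 <- R3 - (36/7)*R2:  [   0    0  -29   29   29 ]
R4 <- R4 - (3/7)*R2:  [   0    0  -10    8    8 ]
R4 <- R4 - (10/29)*R3:  [  0   0   0  -2  -2 ]
Row echelon form:
[ 4     5     5     -5  |     15 ]
[ 0  -7/4  21/4  -21/4  |  -49/4 ]
[ 0     0   -29     29  |     29 ]
[ 0     0     0     -2  |     -2 ]
Back-substitution:
x_4 = (-2) / -2 = 1
x_3 = (29 - (29)*(1)) / -29 = 0
x_2 = (-49/4 - (21/4)*(0) - (-21/4)*(1)) / (-7/4) = 4
x_1 = (15 - (5)*(4) - (5)*(0) - (-5)*(1)) / 4 = 0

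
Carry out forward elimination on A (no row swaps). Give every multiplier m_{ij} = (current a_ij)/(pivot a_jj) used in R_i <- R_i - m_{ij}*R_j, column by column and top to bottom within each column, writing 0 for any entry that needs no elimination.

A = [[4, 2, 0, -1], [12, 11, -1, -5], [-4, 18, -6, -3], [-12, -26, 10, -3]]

Forward elimination:
R2 <- R2 - (3)*R1:  [  0   5  -1  -2 ]
R3 <- R3 - (-1)*R1:  [  0  20  -6  -4 ]
R4 <- R4 - (-3)*R1:  [   0  -20   10   -6 ]
R3 <- R3 - (4)*R2:  [  0   0  -2   4 ]
R4 <- R4 - (-4)*R2:  [   0    0    6  -14 ]
R4 <- R4 - (-3)*R3:  [  0   0   0  -2 ]
Multipliers (in order of application): m_{21} = 3, m_{31} = -1, m_{41} = -3, m_{32} = 4, m_{42} = -4, m_{43} = -3

multipliers: 3, -1, -3, 4, -4, -3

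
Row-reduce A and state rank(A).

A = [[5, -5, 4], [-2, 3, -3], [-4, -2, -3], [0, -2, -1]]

rank(A) = 3

Row reduction:
R2 <- R2 - (-2/5)*R1:  [    0     1  -7/5 ]
R3 <- R3 - (-4/5)*R1:  [   0   -6  1/5 ]
R3 <- R3 - (-6)*R2:  [     0      0  -41/5 ]
R4 <- R4 - (-2)*R2:  [     0      0  -19/5 ]
R4 <- R4 - (19/41)*R3:  [ 0  0  0 ]
Row echelon form:
[ 5  -5      4 ]
[ 0   1   -7/5 ]
[ 0   0  -41/5 ]
[ 0   0      0 ]
Nonzero rows / pivot columns: 3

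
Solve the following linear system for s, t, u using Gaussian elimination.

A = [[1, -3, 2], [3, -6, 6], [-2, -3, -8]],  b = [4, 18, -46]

(0, 2, 5)

Forward elimination on [A|b]:
R2 <- R2 - (3)*R1:  [ 0  3  0  6 ]
R3 <- R3 - (-2)*R1:  [   0   -9   -4  -38 ]
R3 <- R3 - (-3)*R2:  [   0    0   -4  -20 ]
Row echelon form:
[ 1  -3   2  |    4 ]
[ 0   3   0  |    6 ]
[ 0   0  -4  |  -20 ]
Back-substitution:
u = (-20) / -4 = 5
t = (6) / 3 = 2
s = (4 - (-3)*(2) - (2)*(5)) / 1 = 0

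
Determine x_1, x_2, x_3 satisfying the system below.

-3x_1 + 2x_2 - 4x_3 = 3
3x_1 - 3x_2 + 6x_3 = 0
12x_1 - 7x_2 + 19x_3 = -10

(-3, -1, 1)

Forward elimination on [A|b]:
R2 <- R2 - (-1)*R1:  [  0  -1   2   3 ]
R3 <- R3 - (-4)*R1:  [ 0  1  3  2 ]
R3 <- R3 - (-1)*R2:  [ 0  0  5  5 ]
Row echelon form:
[ -3   2  -4  |  3 ]
[  0  -1   2  |  3 ]
[  0   0   5  |  5 ]
Back-substitution:
x_3 = (5) / 5 = 1
x_2 = (3 - (2)*(1)) / -1 = -1
x_1 = (3 - (2)*(-1) - (-4)*(1)) / -3 = -3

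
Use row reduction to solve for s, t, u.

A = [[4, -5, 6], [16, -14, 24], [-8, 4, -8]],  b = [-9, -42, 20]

(-2, -1, -1)

Forward elimination on [A|b]:
R2 <- R2 - (4)*R1:  [  0   6   0  -6 ]
R3 <- R3 - (-2)*R1:  [  0  -6   4   2 ]
R3 <- R3 - (-1)*R2:  [  0   0   4  -4 ]
Row echelon form:
[ 4  -5  6  |  -9 ]
[ 0   6  0  |  -6 ]
[ 0   0  4  |  -4 ]
Back-substitution:
u = (-4) / 4 = -1
t = (-6) / 6 = -1
s = (-9 - (-5)*(-1) - (6)*(-1)) / 4 = -2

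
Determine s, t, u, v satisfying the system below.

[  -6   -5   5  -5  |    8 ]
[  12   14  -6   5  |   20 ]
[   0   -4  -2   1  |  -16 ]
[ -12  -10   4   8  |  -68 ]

(2, 2, 2, -4)

Forward elimination on [A|b]:
R2 <- R2 - (-2)*R1:  [  0   4   4  -5  36 ]
R4 <- R4 - (2)*R1:  [   0    0   -6   18  -84 ]
R3 <- R3 - (-1)*R2:  [  0   0   2  -4  20 ]
R4 <- R4 - (-3)*R3:  [   0    0    0    6  -24 ]
Row echelon form:
[ -6  -5  5  -5  |    8 ]
[  0   4  4  -5  |   36 ]
[  0   0  2  -4  |   20 ]
[  0   0  0   6  |  -24 ]
Back-substitution:
v = (-24) / 6 = -4
u = (20 - (-4)*(-4)) / 2 = 2
t = (36 - (4)*(2) - (-5)*(-4)) / 4 = 2
s = (8 - (-5)*(2) - (5)*(2) - (-5)*(-4)) / -6 = 2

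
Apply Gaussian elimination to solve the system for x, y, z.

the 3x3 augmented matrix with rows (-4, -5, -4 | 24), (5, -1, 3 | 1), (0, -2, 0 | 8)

(0, -4, -1)

Forward elimination on [A|b]:
R2 <- R2 - (-5/4)*R1:  [     0  -29/4     -2     31 ]
R3 <- R3 - (8/29)*R2:  [      0       0   16/29  -16/29 ]
Row echelon form:
[ -4     -5     -4  |      24 ]
[  0  -29/4     -2  |      31 ]
[  0      0  16/29  |  -16/29 ]
Back-substitution:
z = (-16/29) / (16/29) = -1
y = (31 - (-2)*(-1)) / (-29/4) = -4
x = (24 - (-5)*(-4) - (-4)*(-1)) / -4 = 0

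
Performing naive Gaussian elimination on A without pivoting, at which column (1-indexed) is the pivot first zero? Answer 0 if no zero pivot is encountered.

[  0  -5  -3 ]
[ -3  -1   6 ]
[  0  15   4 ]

first zero-pivot column = 1

Naive forward elimination:
Pivot entry (1,1) is zero but row 2 has -3 in column 1 -> naive elimination stops; a row interchange (e.g. R1 <-> R2) would be required here.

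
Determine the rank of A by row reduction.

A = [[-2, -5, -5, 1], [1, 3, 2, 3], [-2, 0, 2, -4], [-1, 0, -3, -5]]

Row reduction:
R2 <- R2 - (-1/2)*R1:  [    0   1/2  -1/2   7/2 ]
R3 <- R3 - (1)*R1:  [  0   5   7  -5 ]
R4 <- R4 - (1/2)*R1:  [     0    5/2   -1/2  -11/2 ]
R3 <- R3 - (10)*R2:  [   0    0   12  -40 ]
R4 <- R4 - (5)*R2:  [   0    0    2  -23 ]
R4 <- R4 - (1/6)*R3:  [     0      0      0  -49/3 ]
Row echelon form:
[ -2   -5    -5      1 ]
[  0  1/2  -1/2    7/2 ]
[  0    0    12    -40 ]
[  0    0     0  -49/3 ]
Nonzero rows / pivot columns: 4

rank(A) = 4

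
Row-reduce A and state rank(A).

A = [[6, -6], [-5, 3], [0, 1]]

Row reduction:
R2 <- R2 - (-5/6)*R1:  [  0  -2 ]
R3 <- R3 - (-1/2)*R2:  [ 0  0 ]
Row echelon form:
[ 6  -6 ]
[ 0  -2 ]
[ 0   0 ]
Nonzero rows / pivot columns: 2

rank(A) = 2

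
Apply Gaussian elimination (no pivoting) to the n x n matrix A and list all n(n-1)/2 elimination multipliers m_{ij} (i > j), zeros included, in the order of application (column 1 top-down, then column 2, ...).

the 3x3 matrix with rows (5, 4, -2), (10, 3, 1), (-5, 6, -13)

Forward elimination:
R2 <- R2 - (2)*R1:  [  0  -5   5 ]
R3 <- R3 - (-1)*R1:  [   0   10  -15 ]
R3 <- R3 - (-2)*R2:  [  0   0  -5 ]
Multipliers (in order of application): m_{21} = 2, m_{31} = -1, m_{32} = -2

multipliers: 2, -1, -2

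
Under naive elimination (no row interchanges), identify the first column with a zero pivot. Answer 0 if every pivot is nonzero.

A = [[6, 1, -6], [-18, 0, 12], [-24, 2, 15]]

first zero-pivot column = 0

Naive forward elimination:
R2 <- R2 - (-3)*R1:  [  0   3  -6 ]
R3 <- R3 - (-4)*R1:  [  0   6  -9 ]
R3 <- R3 - (2)*R2:  [ 0  0  3 ]
All pivots nonzero; naive elimination completes without hitting a zero pivot.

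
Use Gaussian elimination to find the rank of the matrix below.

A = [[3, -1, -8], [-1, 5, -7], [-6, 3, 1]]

rank(A) = 3

Row reduction:
R2 <- R2 - (-1/3)*R1:  [     0   14/3  -29/3 ]
R3 <- R3 - (-2)*R1:  [   0    1  -15 ]
R3 <- R3 - (3/14)*R2:  [       0        0  -181/14 ]
Row echelon form:
[ 3    -1       -8 ]
[ 0  14/3    -29/3 ]
[ 0     0  -181/14 ]
Nonzero rows / pivot columns: 3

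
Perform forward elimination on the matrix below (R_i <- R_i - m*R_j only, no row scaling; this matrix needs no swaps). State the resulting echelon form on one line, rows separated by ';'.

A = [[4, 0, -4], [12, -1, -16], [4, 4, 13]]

REF = [4 0 -4; 0 -1 -4; 0 0 1]

Forward elimination:
R2 <- R2 - (3)*R1:  [  0  -1  -4 ]
R3 <- R3 - (1)*R1:  [  0   4  17 ]
R3 <- R3 - (-4)*R2:  [ 0  0  1 ]
Row echelon form:
[ 4   0  -4 ]
[ 0  -1  -4 ]
[ 0   0   1 ]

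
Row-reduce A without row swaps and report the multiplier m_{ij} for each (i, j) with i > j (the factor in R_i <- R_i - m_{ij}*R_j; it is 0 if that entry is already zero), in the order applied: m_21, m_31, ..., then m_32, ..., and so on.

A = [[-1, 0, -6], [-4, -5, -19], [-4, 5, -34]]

multipliers: 4, 4, -1

Forward elimination:
R2 <- R2 - (4)*R1:  [  0  -5   5 ]
R3 <- R3 - (4)*R1:  [   0    5  -10 ]
R3 <- R3 - (-1)*R2:  [  0   0  -5 ]
Multipliers (in order of application): m_{21} = 4, m_{31} = 4, m_{32} = -1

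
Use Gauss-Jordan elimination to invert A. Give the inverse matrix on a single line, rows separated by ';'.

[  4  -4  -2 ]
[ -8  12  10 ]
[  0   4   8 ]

inverse = [7/4 3/4 -1/2; 2 1 -3/4; -1 -1/2 1/2]

Gauss-Jordan on [A | I]:
R1 <- (1/4)*R1:  [    1    -1  -1/2  |   1/4     0     0 ]
R2 <- R2 - (-8)*R1:  [ 0  4  6  |  2  1  0 ]
R2 <- (1/4)*R2:  [   0    1  3/2  |  1/2  1/4    0 ]
R1 <- R1 - (-1)*R2:  [   1    0    1  |  3/4  1/4    0 ]
R3 <- R3 - (4)*R2:  [  0   0   2  |  -2  -1   1 ]
R3 <- (1/2)*R3:  [    0     0     1  |    -1  -1/2   1/2 ]
R1 <- R1 - (1)*R3:  [    1     0     0  |   7/4   3/4  -1/2 ]
R2 <- R2 - (3/2)*R3:  [    0     1     0  |     2     1  -3/4 ]
Right block of [I | A^{-1}] is the inverse:
[ 7/4   3/4  -1/2 ]
[   2     1  -3/4 ]
[  -1  -1/2   1/2 ]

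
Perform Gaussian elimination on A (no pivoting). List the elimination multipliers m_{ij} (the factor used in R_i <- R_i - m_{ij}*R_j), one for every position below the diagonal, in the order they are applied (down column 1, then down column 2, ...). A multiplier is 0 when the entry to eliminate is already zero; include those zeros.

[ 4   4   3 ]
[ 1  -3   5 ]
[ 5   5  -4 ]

multipliers: 1/4, 5/4, 0

Forward elimination:
R2 <- R2 - (1/4)*R1:  [    0    -4  17/4 ]
R3 <- R3 - (5/4)*R1:  [     0      0  -31/4 ]
R3: entry in column 2 is already 0 -> m_{32} = 0 (no row operation needed)
Multipliers (in order of application): m_{21} = 1/4, m_{31} = 5/4, m_{32} = 0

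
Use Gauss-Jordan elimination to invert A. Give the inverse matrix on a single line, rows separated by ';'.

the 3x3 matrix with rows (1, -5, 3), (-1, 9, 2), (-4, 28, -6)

inverse = [55/8 -27/8 37/16; 7/8 -3/8 5/16; -1/2 1/2 -1/4]

Gauss-Jordan on [A | I]:
R2 <- R2 - (-1)*R1:  [ 0  4  5  |  1  1  0 ]
R3 <- R3 - (-4)*R1:  [ 0  8  6  |  4  0  1 ]
R2 <- (1/4)*R2:  [   0    1  5/4  |  1/4  1/4    0 ]
R1 <- R1 - (-5)*R2:  [    1     0  37/4  |   9/4   5/4     0 ]
R3 <- R3 - (8)*R2:  [  0   0  -4  |   2  -2   1 ]
R3 <- (1/-4)*R3:  [    0     0     1  |  -1/2   1/2  -1/4 ]
R1 <- R1 - (37/4)*R3:  [     1      0      0  |   55/8  -27/8  37/16 ]
R2 <- R2 - (5/4)*R3:  [    0     1     0  |   7/8  -3/8  5/16 ]
Right block of [I | A^{-1}] is the inverse:
[ 55/8  -27/8  37/16 ]
[  7/8   -3/8   5/16 ]
[ -1/2    1/2   -1/4 ]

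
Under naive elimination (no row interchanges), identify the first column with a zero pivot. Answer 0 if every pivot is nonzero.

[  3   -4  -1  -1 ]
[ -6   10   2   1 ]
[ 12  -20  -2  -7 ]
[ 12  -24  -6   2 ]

first zero-pivot column = 0

Naive forward elimination:
R2 <- R2 - (-2)*R1:  [  0   2   0  -1 ]
R3 <- R3 - (4)*R1:  [  0  -4   2  -3 ]
R4 <- R4 - (4)*R1:  [  0  -8  -2   6 ]
R3 <- R3 - (-2)*R2:  [  0   0   2  -5 ]
R4 <- R4 - (-4)*R2:  [  0   0  -2   2 ]
R4 <- R4 - (-1)*R3:  [  0   0   0  -3 ]
All pivots nonzero; naive elimination completes without hitting a zero pivot.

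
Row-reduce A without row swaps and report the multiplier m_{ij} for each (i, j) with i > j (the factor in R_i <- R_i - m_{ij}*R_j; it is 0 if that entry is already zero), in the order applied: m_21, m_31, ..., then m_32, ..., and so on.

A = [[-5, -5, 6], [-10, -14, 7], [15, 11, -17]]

Forward elimination:
R2 <- R2 - (2)*R1:  [  0  -4  -5 ]
R3 <- R3 - (-3)*R1:  [  0  -4   1 ]
R3 <- R3 - (1)*R2:  [ 0  0  6 ]
Multipliers (in order of application): m_{21} = 2, m_{31} = -3, m_{32} = 1

multipliers: 2, -3, 1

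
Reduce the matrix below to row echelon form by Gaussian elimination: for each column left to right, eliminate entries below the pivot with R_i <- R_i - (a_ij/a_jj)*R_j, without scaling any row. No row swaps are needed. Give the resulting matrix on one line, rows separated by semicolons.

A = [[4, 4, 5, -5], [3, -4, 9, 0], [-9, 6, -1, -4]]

REF = [4 4 5 -5; 0 -7 21/4 15/4; 0 0 43/2 -101/14]

Forward elimination:
R2 <- R2 - (3/4)*R1:  [    0    -7  21/4  15/4 ]
R3 <- R3 - (-9/4)*R1:  [     0     15   41/4  -61/4 ]
R3 <- R3 - (-15/7)*R2:  [       0        0     43/2  -101/14 ]
Row echelon form:
[ 4   4     5       -5 ]
[ 0  -7  21/4     15/4 ]
[ 0   0  43/2  -101/14 ]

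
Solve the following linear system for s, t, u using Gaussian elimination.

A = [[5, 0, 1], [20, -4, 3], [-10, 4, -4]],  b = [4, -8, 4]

(0, 5, 4)

Forward elimination on [A|b]:
R2 <- R2 - (4)*R1:  [   0   -4   -1  -24 ]
R3 <- R3 - (-2)*R1:  [  0   4  -2  12 ]
R3 <- R3 - (-1)*R2:  [   0    0   -3  -12 ]
Row echelon form:
[ 5   0   1  |    4 ]
[ 0  -4  -1  |  -24 ]
[ 0   0  -3  |  -12 ]
Back-substitution:
u = (-12) / -3 = 4
t = (-24 - (-1)*(4)) / -4 = 5
s = (4 - (1)*(4)) / 5 = 0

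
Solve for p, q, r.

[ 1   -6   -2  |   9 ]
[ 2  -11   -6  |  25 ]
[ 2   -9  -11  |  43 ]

(-5, -1, -4)

Forward elimination on [A|b]:
R2 <- R2 - (2)*R1:  [  0   1  -2   7 ]
R3 <- R3 - (2)*R1:  [  0   3  -7  25 ]
R3 <- R3 - (3)*R2:  [  0   0  -1   4 ]
Row echelon form:
[ 1  -6  -2  |  9 ]
[ 0   1  -2  |  7 ]
[ 0   0  -1  |  4 ]
Back-substitution:
r = (4) / -1 = -4
q = (7 - (-2)*(-4)) / 1 = -1
p = (9 - (-6)*(-1) - (-2)*(-4)) / 1 = -5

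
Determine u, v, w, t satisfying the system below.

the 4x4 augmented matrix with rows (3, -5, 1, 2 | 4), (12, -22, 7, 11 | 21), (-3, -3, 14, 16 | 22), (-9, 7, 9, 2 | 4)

(-1, -1, 0, 1)

Forward elimination on [A|b]:
R2 <- R2 - (4)*R1:  [  0  -2   3   3   5 ]
R3 <- R3 - (-1)*R1:  [  0  -8  15  18  26 ]
R4 <- R4 - (-3)*R1:  [  0  -8  12   8  16 ]
R3 <- R3 - (4)*R2:  [ 0  0  3  6  6 ]
R4 <- R4 - (4)*R2:  [  0   0   0  -4  -4 ]
Row echelon form:
[ 3  -5  1   2  |   4 ]
[ 0  -2  3   3  |   5 ]
[ 0   0  3   6  |   6 ]
[ 0   0  0  -4  |  -4 ]
Back-substitution:
t = (-4) / -4 = 1
w = (6 - (6)*(1)) / 3 = 0
v = (5 - (3)*(0) - (3)*(1)) / -2 = -1
u = (4 - (-5)*(-1) - (1)*(0) - (2)*(1)) / 3 = -1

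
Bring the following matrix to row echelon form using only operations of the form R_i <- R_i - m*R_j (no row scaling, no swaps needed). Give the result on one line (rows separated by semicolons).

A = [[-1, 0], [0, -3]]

REF = [-1 0; 0 -3]

Forward elimination:
Row echelon form:
[ -1   0 ]
[  0  -3 ]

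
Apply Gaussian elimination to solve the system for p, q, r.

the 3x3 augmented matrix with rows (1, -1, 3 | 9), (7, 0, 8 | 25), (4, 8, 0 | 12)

(-1, 2, 4)

Forward elimination on [A|b]:
R2 <- R2 - (7)*R1:  [   0    7  -13  -38 ]
R3 <- R3 - (4)*R1:  [   0   12  -12  -24 ]
R3 <- R3 - (12/7)*R2:  [     0      0   72/7  288/7 ]
Row echelon form:
[ 1  -1     3  |      9 ]
[ 0   7   -13  |    -38 ]
[ 0   0  72/7  |  288/7 ]
Back-substitution:
r = (288/7) / (72/7) = 4
q = (-38 - (-13)*(4)) / 7 = 2
p = (9 - (-1)*(2) - (3)*(4)) / 1 = -1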